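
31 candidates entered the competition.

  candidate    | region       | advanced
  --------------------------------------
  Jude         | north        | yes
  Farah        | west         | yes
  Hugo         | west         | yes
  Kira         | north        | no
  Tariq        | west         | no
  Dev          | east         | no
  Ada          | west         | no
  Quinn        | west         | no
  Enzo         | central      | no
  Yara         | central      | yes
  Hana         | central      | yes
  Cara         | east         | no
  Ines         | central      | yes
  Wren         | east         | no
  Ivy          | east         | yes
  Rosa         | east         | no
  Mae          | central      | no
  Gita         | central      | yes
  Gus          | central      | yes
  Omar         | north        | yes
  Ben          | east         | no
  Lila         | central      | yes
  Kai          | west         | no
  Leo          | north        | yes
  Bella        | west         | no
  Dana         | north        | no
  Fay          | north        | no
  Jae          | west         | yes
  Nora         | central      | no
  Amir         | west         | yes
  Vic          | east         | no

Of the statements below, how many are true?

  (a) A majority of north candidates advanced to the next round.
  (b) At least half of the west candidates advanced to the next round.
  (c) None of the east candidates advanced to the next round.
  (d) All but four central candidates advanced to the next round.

0

(a) north: |A| = 6, |A ∩ B| = 3; needs |A ∩ B| > |A ∖ B| — false.
(b) west: |A| = 9, |A ∩ B| = 4; needs |A ∩ B| ≥ |A ∖ B| — false.
(c) east: |A| = 7, |A ∩ B| = 1; needs A ∩ B = ∅ (|A ∩ B| = 0) — false.
(d) central: |A| = 9, |A ∩ B| = 6; needs |A ∖ B| = 4 — false.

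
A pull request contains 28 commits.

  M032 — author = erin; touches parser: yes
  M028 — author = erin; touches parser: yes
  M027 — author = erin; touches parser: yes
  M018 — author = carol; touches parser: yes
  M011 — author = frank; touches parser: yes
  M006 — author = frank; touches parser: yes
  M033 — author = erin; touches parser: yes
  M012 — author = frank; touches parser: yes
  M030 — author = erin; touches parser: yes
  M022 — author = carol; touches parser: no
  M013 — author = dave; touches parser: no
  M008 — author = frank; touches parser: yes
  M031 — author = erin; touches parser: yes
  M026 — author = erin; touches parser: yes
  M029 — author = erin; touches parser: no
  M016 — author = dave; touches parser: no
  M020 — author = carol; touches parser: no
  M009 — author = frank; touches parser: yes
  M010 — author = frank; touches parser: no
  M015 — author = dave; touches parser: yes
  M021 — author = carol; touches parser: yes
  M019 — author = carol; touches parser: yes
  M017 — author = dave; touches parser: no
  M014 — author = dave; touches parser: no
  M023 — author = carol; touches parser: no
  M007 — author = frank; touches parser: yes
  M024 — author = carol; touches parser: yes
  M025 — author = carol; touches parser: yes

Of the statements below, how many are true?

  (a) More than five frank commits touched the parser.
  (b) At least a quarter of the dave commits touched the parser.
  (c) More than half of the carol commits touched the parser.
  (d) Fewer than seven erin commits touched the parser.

(a) frank: |A| = 7, |A ∩ B| = 6; needs |A ∩ B| > 5 — true.
(b) dave: |A| = 5, |A ∩ B| = 1; needs |A ∩ B| / |A| ≥ 1/4 — false.
(c) carol: |A| = 8, |A ∩ B| = 5; needs |A ∩ B| > |A ∖ B| — true.
(d) erin: |A| = 8, |A ∩ B| = 7; needs |A ∩ B| < 7 — false.

2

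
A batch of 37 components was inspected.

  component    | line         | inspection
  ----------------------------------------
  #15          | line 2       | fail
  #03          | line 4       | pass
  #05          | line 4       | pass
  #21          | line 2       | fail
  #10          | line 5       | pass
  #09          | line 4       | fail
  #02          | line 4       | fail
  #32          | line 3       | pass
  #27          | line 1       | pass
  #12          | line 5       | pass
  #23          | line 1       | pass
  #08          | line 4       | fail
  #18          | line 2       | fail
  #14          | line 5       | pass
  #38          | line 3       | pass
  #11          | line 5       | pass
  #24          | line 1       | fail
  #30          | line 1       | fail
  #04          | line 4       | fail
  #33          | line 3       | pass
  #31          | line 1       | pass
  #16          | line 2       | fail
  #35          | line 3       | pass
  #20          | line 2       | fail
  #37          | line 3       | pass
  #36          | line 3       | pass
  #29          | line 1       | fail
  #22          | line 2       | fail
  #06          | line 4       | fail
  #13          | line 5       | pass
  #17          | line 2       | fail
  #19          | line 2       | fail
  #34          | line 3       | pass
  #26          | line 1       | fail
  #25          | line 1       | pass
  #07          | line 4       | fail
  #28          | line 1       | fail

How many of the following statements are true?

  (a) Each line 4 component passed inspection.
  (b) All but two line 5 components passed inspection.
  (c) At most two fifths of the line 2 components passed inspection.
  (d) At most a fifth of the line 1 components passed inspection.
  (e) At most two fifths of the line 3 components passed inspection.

(a) line 4: |A| = 8, |A ∩ B| = 2; needs A ⊆ B, i.e. every element of A is in B (|A ∖ B| = 0) — false.
(b) line 5: |A| = 5, |A ∩ B| = 5; needs |A ∖ B| = 2 — false.
(c) line 2: |A| = 8, |A ∩ B| = 0; needs |A ∩ B| / |A| ≤ 2/5 — true.
(d) line 1: |A| = 9, |A ∩ B| = 4; needs |A ∩ B| / |A| ≤ 1/5 — false.
(e) line 3: |A| = 7, |A ∩ B| = 7; needs |A ∩ B| / |A| ≤ 2/5 — false.

1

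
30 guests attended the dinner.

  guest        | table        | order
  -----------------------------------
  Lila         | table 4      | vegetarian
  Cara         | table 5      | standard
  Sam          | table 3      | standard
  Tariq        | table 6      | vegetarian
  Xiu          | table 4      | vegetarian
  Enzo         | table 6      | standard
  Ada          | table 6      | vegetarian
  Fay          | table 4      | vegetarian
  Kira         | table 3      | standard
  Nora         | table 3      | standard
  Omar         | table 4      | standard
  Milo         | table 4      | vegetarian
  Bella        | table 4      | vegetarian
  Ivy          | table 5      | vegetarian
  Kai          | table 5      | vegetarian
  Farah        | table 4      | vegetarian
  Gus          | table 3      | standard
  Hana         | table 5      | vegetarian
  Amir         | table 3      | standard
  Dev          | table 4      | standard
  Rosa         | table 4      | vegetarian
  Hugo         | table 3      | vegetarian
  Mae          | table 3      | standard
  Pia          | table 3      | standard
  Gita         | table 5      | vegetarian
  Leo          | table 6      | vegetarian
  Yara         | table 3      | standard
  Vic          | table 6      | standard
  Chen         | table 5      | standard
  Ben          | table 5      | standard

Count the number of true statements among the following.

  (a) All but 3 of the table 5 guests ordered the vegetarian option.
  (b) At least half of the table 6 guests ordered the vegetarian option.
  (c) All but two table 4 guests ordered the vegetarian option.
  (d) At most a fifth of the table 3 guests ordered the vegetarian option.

(a) table 5: |A| = 7, |A ∩ B| = 4; needs |A ∖ B| = 3 — true.
(b) table 6: |A| = 5, |A ∩ B| = 3; needs |A ∩ B| ≥ |A ∖ B| — true.
(c) table 4: |A| = 9, |A ∩ B| = 7; needs |A ∖ B| = 2 — true.
(d) table 3: |A| = 9, |A ∩ B| = 1; needs |A ∩ B| / |A| ≤ 1/5 — true.

4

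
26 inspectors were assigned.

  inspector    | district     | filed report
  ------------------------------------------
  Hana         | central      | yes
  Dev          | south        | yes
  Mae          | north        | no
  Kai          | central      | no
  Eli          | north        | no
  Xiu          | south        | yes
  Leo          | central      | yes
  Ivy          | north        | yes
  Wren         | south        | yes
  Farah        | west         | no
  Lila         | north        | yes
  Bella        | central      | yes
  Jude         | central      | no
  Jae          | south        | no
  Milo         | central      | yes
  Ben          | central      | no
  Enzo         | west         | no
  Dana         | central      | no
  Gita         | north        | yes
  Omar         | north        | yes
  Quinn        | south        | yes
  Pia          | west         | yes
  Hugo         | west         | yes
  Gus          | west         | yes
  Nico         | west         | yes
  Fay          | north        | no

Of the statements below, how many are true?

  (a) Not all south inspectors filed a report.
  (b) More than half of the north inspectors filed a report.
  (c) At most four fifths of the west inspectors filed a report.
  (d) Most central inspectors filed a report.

(a) south: |A| = 5, |A ∩ B| = 4; needs A ⊄ B (|A ∖ B| ≥ 1) — true.
(b) north: |A| = 7, |A ∩ B| = 4; needs |A ∩ B| > |A ∖ B| — true.
(c) west: |A| = 6, |A ∩ B| = 4; needs |A ∩ B| / |A| ≤ 4/5 — true.
(d) central: |A| = 8, |A ∩ B| = 4; needs |A ∩ B| > |A ∖ B| — false.

3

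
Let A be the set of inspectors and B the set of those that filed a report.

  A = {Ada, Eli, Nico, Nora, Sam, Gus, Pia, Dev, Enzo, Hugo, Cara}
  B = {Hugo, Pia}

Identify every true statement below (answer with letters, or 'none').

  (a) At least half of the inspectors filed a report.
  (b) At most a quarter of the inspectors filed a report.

|A| = 11, |A ∩ B| = 2, |A ∖ B| = 9.
(a) |A ∩ B| ≥ |A ∖ B|: fails.
(b) |A ∩ B| / |A| ≤ 1/4: holds.

(b)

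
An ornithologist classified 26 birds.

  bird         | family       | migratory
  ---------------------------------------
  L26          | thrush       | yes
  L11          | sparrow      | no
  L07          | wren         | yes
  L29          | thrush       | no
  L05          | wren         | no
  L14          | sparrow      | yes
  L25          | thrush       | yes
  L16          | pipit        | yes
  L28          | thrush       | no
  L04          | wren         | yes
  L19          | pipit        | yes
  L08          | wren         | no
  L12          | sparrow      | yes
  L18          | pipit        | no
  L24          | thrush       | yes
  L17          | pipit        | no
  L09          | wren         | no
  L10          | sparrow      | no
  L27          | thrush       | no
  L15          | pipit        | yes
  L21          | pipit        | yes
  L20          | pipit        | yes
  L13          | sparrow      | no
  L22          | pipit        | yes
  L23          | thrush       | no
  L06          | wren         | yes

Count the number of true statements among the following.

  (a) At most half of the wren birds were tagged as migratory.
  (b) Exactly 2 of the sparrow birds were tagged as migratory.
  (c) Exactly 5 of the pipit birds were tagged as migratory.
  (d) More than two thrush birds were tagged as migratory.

(a) wren: |A| = 6, |A ∩ B| = 3; needs |A ∩ B| ≤ |A ∖ B| — true.
(b) sparrow: |A| = 5, |A ∩ B| = 2; needs |A ∩ B| = 2 — true.
(c) pipit: |A| = 8, |A ∩ B| = 6; needs |A ∩ B| = 5 — false.
(d) thrush: |A| = 7, |A ∩ B| = 3; needs |A ∩ B| > 2 — true.

3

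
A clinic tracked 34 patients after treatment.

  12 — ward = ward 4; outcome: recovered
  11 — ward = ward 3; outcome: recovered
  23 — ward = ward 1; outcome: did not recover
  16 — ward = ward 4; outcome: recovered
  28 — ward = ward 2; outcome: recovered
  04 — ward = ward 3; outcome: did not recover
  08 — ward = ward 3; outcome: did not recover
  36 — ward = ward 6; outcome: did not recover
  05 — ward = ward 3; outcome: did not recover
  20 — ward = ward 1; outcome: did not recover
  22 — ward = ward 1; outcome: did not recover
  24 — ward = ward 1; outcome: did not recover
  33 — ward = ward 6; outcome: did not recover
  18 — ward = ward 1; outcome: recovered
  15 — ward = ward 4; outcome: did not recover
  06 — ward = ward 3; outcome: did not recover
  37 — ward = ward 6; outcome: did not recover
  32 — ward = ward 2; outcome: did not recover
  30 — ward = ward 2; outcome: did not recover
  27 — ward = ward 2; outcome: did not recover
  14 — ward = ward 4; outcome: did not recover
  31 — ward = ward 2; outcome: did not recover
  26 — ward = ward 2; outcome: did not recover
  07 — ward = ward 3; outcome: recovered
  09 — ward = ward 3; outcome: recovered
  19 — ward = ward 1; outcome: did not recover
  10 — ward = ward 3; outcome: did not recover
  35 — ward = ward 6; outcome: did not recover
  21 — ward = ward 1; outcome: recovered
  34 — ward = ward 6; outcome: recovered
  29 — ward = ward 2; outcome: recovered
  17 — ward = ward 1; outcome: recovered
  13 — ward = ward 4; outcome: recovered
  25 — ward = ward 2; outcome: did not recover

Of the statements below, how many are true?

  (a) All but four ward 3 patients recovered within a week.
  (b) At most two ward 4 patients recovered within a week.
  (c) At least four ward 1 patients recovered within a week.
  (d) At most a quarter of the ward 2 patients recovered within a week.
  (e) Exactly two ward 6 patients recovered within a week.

1

(a) ward 3: |A| = 8, |A ∩ B| = 3; needs |A ∖ B| = 4 — false.
(b) ward 4: |A| = 5, |A ∩ B| = 3; needs |A ∩ B| ≤ 2 — false.
(c) ward 1: |A| = 8, |A ∩ B| = 3; needs |A ∩ B| ≥ 4 — false.
(d) ward 2: |A| = 8, |A ∩ B| = 2; needs |A ∩ B| / |A| ≤ 1/4 — true.
(e) ward 6: |A| = 5, |A ∩ B| = 1; needs |A ∩ B| = 2 — false.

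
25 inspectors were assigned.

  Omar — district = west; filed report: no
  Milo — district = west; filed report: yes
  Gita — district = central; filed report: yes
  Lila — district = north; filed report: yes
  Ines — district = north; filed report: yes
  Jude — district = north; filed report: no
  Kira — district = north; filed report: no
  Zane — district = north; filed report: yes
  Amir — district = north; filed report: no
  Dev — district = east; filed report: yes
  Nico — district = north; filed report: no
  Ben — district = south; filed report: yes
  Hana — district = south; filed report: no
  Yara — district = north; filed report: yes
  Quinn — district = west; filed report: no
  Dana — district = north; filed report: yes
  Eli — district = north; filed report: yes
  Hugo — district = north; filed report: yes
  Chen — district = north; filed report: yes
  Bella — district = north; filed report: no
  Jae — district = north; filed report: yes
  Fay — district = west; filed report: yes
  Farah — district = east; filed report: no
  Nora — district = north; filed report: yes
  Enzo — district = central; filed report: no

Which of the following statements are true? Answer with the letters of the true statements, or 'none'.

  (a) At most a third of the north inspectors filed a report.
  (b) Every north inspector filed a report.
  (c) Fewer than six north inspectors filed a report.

|A| = 15, |A ∩ B| = 10, |A ∖ B| = 5.
(a) |A ∩ B| / |A| ≤ 1/3: fails.
(b) A ⊆ B, i.e. every element of A is in B (|A ∖ B| = 0): fails.
(c) |A ∩ B| < 6: fails.

none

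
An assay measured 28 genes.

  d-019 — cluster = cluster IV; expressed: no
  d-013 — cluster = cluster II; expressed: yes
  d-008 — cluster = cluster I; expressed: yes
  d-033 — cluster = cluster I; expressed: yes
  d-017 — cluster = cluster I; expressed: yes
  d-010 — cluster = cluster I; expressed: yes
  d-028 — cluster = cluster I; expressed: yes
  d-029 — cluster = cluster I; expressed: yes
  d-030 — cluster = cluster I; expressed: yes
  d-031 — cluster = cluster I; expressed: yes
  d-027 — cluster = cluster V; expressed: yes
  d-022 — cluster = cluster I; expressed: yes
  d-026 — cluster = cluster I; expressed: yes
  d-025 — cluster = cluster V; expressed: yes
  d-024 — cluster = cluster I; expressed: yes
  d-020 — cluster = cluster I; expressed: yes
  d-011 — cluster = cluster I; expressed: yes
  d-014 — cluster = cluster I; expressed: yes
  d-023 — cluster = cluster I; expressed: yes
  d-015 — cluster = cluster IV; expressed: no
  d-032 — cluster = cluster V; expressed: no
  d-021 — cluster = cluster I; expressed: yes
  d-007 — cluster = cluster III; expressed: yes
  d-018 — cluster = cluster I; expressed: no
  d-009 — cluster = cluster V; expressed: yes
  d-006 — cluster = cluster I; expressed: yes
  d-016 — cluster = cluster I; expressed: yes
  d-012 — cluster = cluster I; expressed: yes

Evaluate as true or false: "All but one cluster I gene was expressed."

The determiner here denotes the relation: |A ∖ B| = 1.
|A| = 20, |A ∩ B| = 19, |A ∖ B| = 1.
|A ∖ B| = 1, so the statement is true.

True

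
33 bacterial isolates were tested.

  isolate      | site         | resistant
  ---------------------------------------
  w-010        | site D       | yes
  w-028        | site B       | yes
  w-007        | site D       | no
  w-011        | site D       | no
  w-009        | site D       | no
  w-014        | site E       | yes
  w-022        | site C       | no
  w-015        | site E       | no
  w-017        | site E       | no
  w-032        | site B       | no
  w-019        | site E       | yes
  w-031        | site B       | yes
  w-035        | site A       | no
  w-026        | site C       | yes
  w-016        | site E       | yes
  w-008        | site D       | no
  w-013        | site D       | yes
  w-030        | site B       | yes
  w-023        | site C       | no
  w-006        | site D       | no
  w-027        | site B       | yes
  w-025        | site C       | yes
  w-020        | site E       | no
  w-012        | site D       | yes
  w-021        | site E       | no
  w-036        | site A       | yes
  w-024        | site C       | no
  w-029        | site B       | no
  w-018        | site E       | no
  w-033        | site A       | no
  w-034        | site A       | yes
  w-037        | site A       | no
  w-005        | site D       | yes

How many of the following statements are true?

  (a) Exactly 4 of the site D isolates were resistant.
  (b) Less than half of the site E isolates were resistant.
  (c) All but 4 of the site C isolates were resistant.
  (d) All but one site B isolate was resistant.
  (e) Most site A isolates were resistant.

(a) site D: |A| = 9, |A ∩ B| = 4; needs |A ∩ B| = 4 — true.
(b) site E: |A| = 8, |A ∩ B| = 3; needs |A ∩ B| < |A ∖ B| — true.
(c) site C: |A| = 5, |A ∩ B| = 2; needs |A ∖ B| = 4 — false.
(d) site B: |A| = 6, |A ∩ B| = 4; needs |A ∖ B| = 1 — false.
(e) site A: |A| = 5, |A ∩ B| = 2; needs |A ∩ B| > |A ∖ B| — false.

2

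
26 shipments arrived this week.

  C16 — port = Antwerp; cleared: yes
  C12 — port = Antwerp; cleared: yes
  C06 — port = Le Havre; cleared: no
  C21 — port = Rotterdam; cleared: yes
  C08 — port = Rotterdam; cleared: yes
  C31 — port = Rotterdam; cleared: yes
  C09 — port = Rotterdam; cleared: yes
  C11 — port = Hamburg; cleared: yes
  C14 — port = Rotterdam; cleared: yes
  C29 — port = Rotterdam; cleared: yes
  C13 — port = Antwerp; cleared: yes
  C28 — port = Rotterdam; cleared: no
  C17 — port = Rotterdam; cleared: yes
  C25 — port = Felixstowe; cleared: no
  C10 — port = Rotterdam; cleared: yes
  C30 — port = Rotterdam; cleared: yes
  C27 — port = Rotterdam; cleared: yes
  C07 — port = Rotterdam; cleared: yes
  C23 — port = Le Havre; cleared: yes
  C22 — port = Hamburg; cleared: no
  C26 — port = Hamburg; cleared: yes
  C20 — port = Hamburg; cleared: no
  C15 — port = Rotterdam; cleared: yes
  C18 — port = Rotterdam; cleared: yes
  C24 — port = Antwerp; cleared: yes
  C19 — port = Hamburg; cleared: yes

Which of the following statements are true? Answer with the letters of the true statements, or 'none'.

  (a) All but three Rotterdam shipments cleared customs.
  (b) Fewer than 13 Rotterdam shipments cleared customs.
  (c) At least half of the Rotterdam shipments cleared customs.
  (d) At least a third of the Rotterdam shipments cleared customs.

|A| = 14, |A ∩ B| = 13, |A ∖ B| = 1.
(a) |A ∖ B| = 3: fails.
(b) |A ∩ B| < 13: fails.
(c) |A ∩ B| ≥ |A ∖ B|: holds.
(d) |A ∩ B| / |A| ≥ 1/3: holds.

(c), (d)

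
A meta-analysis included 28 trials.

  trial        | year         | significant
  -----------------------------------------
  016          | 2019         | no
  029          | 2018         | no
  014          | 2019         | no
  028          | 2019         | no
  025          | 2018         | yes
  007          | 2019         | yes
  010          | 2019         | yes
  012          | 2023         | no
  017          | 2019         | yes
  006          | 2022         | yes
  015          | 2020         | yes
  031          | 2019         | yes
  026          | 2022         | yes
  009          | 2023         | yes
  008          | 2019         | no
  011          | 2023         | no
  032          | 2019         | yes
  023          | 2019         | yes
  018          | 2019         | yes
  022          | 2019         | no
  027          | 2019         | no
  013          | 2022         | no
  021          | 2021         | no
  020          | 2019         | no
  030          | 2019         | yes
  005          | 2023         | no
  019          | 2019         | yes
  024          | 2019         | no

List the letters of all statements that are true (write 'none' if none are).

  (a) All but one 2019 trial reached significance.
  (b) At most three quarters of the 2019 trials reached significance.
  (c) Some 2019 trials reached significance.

|A| = 17, |A ∩ B| = 9, |A ∖ B| = 8.
(a) |A ∖ B| = 1: fails.
(b) |A ∩ B| / |A| ≤ 3/4: holds.
(c) A ∩ B ≠ ∅ (|A ∩ B| ≥ 1): holds.

(b), (c)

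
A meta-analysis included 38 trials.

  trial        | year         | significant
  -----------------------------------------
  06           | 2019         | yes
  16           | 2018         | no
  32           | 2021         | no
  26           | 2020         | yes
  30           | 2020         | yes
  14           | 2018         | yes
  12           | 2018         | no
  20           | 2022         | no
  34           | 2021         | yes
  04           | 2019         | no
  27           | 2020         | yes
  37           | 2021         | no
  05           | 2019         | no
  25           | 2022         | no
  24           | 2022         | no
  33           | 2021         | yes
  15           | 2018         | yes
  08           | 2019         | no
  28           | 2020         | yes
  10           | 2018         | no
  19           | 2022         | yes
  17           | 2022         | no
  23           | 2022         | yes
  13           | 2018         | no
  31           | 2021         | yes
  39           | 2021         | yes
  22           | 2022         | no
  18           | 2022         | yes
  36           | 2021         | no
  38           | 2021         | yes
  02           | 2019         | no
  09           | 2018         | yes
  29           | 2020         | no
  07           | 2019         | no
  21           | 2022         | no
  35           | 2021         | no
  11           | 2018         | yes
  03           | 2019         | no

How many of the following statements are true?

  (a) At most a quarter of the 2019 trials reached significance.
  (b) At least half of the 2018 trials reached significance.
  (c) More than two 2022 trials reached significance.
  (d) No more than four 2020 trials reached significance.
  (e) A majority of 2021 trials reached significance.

5

(a) 2019: |A| = 7, |A ∩ B| = 1; needs |A ∩ B| / |A| ≤ 1/4 — true.
(b) 2018: |A| = 8, |A ∩ B| = 4; needs |A ∩ B| ≥ |A ∖ B| — true.
(c) 2022: |A| = 9, |A ∩ B| = 3; needs |A ∩ B| > 2 — true.
(d) 2020: |A| = 5, |A ∩ B| = 4; needs |A ∩ B| ≤ 4 — true.
(e) 2021: |A| = 9, |A ∩ B| = 5; needs |A ∩ B| > |A ∖ B| — true.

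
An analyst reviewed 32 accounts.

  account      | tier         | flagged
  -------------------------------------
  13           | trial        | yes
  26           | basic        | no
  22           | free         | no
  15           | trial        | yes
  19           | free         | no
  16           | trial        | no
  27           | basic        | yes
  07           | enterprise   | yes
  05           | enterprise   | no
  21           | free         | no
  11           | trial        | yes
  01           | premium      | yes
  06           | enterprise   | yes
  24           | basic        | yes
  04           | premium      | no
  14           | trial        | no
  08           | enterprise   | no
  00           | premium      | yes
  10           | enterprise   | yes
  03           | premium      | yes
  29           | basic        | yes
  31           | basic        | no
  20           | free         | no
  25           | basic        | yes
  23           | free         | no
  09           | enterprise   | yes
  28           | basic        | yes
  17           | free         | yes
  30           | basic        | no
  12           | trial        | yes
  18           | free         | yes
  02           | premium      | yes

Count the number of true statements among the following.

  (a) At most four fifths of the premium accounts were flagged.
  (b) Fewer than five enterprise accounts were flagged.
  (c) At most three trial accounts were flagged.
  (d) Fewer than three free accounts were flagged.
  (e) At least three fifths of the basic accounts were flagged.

(a) premium: |A| = 5, |A ∩ B| = 4; needs |A ∩ B| / |A| ≤ 4/5 — true.
(b) enterprise: |A| = 6, |A ∩ B| = 4; needs |A ∩ B| < 5 — true.
(c) trial: |A| = 6, |A ∩ B| = 4; needs |A ∩ B| ≤ 3 — false.
(d) free: |A| = 7, |A ∩ B| = 2; needs |A ∩ B| < 3 — true.
(e) basic: |A| = 8, |A ∩ B| = 5; needs |A ∩ B| / |A| ≥ 3/5 — true.

4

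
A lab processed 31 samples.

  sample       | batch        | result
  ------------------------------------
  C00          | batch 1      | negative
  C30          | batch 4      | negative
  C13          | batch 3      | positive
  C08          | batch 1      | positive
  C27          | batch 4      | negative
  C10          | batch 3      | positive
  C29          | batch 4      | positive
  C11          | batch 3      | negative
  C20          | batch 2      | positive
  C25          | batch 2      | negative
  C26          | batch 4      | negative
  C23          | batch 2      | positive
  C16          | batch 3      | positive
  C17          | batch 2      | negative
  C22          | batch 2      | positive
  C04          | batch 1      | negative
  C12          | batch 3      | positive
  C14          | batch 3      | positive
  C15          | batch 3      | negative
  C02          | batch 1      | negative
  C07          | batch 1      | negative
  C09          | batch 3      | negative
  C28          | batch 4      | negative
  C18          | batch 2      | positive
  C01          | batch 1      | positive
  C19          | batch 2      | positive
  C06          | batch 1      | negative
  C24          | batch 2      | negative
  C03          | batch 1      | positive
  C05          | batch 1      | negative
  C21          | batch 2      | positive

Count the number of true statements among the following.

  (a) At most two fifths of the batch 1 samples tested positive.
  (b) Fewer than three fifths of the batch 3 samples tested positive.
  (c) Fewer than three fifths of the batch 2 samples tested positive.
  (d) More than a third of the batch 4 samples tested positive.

(a) batch 1: |A| = 9, |A ∩ B| = 3; needs |A ∩ B| / |A| ≤ 2/5 — true.
(b) batch 3: |A| = 8, |A ∩ B| = 5; needs |A ∩ B| / |A| < 3/5 — false.
(c) batch 2: |A| = 9, |A ∩ B| = 6; needs |A ∩ B| / |A| < 3/5 — false.
(d) batch 4: |A| = 5, |A ∩ B| = 1; needs |A ∩ B| / |A| > 1/3 — false.

1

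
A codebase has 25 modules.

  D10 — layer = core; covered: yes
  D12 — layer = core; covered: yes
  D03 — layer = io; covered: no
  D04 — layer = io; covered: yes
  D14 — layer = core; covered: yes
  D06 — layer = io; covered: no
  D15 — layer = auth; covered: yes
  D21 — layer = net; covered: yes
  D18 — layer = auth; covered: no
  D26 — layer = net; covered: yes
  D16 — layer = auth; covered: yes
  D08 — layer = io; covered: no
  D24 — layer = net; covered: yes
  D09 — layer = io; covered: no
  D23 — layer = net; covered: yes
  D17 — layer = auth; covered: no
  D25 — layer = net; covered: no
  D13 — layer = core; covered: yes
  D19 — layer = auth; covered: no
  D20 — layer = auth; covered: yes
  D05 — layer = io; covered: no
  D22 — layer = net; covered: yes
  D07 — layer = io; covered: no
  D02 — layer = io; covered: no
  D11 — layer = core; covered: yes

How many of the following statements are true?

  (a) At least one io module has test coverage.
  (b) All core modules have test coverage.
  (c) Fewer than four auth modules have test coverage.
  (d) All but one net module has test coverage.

4

(a) io: |A| = 8, |A ∩ B| = 1; needs A ∩ B ≠ ∅ (|A ∩ B| ≥ 1) — true.
(b) core: |A| = 5, |A ∩ B| = 5; needs A ⊆ B, i.e. every element of A is in B (|A ∖ B| = 0) — true.
(c) auth: |A| = 6, |A ∩ B| = 3; needs |A ∩ B| < 4 — true.
(d) net: |A| = 6, |A ∩ B| = 5; needs |A ∖ B| = 1 — true.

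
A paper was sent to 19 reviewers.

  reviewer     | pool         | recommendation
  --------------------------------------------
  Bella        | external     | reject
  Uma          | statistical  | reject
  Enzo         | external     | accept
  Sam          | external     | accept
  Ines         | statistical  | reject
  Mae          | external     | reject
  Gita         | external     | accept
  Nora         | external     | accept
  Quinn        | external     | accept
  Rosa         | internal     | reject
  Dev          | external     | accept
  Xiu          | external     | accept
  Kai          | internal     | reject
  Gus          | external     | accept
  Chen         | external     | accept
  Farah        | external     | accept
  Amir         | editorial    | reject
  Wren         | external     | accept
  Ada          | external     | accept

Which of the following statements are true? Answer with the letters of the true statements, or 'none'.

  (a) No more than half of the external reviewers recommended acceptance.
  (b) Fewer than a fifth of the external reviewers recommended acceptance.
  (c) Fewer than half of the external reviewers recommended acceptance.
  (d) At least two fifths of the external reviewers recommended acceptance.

|A| = 14, |A ∩ B| = 12, |A ∖ B| = 2.
(a) |A ∩ B| ≤ |A ∖ B|: fails.
(b) |A ∩ B| / |A| < 1/5: fails.
(c) |A ∩ B| < |A ∖ B|: fails.
(d) |A ∩ B| / |A| ≥ 2/5: holds.

(d)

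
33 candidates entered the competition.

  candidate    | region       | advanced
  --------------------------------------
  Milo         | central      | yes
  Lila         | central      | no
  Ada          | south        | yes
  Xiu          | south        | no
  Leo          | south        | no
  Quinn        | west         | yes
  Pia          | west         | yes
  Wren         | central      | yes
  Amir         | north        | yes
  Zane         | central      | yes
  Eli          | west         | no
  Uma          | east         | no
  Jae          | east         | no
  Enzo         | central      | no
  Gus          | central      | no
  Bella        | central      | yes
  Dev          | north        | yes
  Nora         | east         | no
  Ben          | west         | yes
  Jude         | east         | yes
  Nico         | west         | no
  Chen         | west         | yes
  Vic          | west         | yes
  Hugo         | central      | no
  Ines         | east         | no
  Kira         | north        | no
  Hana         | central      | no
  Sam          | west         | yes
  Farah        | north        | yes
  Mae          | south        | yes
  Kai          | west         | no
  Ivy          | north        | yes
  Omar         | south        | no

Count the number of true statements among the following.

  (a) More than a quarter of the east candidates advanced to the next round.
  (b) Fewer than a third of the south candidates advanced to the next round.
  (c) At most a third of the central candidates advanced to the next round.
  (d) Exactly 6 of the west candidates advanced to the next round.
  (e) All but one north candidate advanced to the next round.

(a) east: |A| = 5, |A ∩ B| = 1; needs |A ∩ B| / |A| > 1/4 — false.
(b) south: |A| = 5, |A ∩ B| = 2; needs |A ∩ B| / |A| < 1/3 — false.
(c) central: |A| = 9, |A ∩ B| = 4; needs |A ∩ B| / |A| ≤ 1/3 — false.
(d) west: |A| = 9, |A ∩ B| = 6; needs |A ∩ B| = 6 — true.
(e) north: |A| = 5, |A ∩ B| = 4; needs |A ∖ B| = 1 — true.

2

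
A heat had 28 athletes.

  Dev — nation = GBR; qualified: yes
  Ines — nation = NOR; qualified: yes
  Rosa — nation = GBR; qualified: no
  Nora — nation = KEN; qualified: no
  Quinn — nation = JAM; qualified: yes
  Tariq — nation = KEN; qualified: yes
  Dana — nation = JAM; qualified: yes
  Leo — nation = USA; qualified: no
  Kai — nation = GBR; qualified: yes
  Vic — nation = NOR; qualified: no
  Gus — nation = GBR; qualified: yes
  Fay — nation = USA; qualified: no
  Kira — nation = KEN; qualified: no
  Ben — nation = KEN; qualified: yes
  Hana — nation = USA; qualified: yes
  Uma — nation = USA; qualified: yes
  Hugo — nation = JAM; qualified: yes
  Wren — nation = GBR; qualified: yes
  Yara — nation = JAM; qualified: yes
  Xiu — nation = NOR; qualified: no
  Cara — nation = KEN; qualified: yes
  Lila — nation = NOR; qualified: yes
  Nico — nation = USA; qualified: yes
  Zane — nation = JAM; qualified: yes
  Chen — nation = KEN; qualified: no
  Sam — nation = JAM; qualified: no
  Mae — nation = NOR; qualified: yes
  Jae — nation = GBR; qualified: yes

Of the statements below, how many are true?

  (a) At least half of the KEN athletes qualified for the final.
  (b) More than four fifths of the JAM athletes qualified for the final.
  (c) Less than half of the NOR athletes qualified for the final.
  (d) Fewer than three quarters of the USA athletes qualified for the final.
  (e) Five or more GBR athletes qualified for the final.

(a) KEN: |A| = 6, |A ∩ B| = 3; needs |A ∩ B| ≥ |A ∖ B| — true.
(b) JAM: |A| = 6, |A ∩ B| = 5; needs |A ∩ B| / |A| > 4/5 — true.
(c) NOR: |A| = 5, |A ∩ B| = 3; needs |A ∩ B| < |A ∖ B| — false.
(d) USA: |A| = 5, |A ∩ B| = 3; needs |A ∩ B| / |A| < 3/4 — true.
(e) GBR: |A| = 6, |A ∩ B| = 5; needs |A ∩ B| ≥ 5 — true.

4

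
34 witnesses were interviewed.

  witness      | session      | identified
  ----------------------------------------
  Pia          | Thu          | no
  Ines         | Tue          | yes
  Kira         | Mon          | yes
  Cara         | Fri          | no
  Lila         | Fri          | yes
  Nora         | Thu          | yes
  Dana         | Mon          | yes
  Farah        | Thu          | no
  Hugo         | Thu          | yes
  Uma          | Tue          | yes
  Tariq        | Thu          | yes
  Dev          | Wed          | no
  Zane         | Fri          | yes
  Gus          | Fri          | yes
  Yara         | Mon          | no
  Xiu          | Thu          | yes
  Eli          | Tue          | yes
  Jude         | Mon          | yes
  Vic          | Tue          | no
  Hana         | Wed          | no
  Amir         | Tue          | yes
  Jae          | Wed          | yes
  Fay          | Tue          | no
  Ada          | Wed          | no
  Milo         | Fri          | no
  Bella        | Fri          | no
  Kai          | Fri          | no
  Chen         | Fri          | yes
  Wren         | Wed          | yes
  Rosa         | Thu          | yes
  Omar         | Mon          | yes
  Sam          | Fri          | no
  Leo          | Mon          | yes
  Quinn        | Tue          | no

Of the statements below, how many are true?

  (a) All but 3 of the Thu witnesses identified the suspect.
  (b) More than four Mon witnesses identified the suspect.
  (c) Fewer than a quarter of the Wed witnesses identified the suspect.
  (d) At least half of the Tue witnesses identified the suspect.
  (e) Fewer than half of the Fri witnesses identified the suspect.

(a) Thu: |A| = 7, |A ∩ B| = 5; needs |A ∖ B| = 3 — false.
(b) Mon: |A| = 6, |A ∩ B| = 5; needs |A ∩ B| > 4 — true.
(c) Wed: |A| = 5, |A ∩ B| = 2; needs |A ∩ B| / |A| < 1/4 — false.
(d) Tue: |A| = 7, |A ∩ B| = 4; needs |A ∩ B| ≥ |A ∖ B| — true.
(e) Fri: |A| = 9, |A ∩ B| = 4; needs |A ∩ B| < |A ∖ B| — true.

3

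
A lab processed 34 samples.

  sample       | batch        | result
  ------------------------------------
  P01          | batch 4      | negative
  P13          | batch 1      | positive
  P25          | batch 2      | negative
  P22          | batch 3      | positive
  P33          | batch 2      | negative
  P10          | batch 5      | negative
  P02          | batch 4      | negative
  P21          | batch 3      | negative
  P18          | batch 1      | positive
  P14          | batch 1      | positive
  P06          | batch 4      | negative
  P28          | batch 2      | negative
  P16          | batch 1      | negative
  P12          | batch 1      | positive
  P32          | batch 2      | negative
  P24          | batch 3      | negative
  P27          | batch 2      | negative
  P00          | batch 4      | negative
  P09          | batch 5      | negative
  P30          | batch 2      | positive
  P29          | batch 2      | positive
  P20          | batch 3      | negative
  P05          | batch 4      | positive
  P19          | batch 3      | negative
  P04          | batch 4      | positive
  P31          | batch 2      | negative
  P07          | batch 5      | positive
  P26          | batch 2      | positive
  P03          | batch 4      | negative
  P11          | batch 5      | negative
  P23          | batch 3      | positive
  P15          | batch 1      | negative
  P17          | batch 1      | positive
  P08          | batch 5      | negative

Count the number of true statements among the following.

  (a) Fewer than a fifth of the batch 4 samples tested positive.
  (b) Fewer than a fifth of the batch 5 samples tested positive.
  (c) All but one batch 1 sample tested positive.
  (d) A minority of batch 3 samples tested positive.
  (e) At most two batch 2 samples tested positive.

(a) batch 4: |A| = 7, |A ∩ B| = 2; needs |A ∩ B| / |A| < 1/5 — false.
(b) batch 5: |A| = 5, |A ∩ B| = 1; needs |A ∩ B| / |A| < 1/5 — false.
(c) batch 1: |A| = 7, |A ∩ B| = 5; needs |A ∖ B| = 1 — false.
(d) batch 3: |A| = 6, |A ∩ B| = 2; needs |A ∩ B| < |A ∖ B| — true.
(e) batch 2: |A| = 9, |A ∩ B| = 3; needs |A ∩ B| ≤ 2 — false.

1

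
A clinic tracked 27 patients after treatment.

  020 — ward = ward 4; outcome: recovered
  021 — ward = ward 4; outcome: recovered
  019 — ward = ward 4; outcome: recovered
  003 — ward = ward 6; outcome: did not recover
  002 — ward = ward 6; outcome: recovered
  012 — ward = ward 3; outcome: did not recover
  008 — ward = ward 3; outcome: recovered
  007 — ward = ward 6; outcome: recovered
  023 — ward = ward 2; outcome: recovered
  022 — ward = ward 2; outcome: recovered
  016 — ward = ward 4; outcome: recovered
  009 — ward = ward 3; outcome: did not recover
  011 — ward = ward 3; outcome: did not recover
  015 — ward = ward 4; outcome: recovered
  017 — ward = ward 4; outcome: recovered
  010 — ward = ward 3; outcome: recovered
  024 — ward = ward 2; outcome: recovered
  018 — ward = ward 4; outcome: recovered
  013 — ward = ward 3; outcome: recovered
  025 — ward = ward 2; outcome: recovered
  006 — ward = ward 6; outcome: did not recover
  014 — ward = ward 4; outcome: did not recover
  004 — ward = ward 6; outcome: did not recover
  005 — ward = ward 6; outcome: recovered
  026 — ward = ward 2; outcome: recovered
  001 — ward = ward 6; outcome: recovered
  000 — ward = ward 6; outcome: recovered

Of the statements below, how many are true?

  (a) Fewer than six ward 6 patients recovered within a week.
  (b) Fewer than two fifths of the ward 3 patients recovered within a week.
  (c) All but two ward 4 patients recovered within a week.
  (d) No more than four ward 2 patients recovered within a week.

1

(a) ward 6: |A| = 8, |A ∩ B| = 5; needs |A ∩ B| < 6 — true.
(b) ward 3: |A| = 6, |A ∩ B| = 3; needs |A ∩ B| / |A| < 2/5 — false.
(c) ward 4: |A| = 8, |A ∩ B| = 7; needs |A ∖ B| = 2 — false.
(d) ward 2: |A| = 5, |A ∩ B| = 5; needs |A ∩ B| ≤ 4 — false.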